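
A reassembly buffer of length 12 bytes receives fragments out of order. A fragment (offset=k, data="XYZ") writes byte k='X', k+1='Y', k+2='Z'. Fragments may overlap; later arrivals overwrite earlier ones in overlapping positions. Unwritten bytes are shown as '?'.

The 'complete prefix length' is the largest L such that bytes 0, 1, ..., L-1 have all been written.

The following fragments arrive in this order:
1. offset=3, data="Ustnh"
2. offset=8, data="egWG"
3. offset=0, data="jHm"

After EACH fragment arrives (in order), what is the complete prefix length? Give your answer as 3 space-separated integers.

Fragment 1: offset=3 data="Ustnh" -> buffer=???Ustnh???? -> prefix_len=0
Fragment 2: offset=8 data="egWG" -> buffer=???UstnhegWG -> prefix_len=0
Fragment 3: offset=0 data="jHm" -> buffer=jHmUstnhegWG -> prefix_len=12

Answer: 0 0 12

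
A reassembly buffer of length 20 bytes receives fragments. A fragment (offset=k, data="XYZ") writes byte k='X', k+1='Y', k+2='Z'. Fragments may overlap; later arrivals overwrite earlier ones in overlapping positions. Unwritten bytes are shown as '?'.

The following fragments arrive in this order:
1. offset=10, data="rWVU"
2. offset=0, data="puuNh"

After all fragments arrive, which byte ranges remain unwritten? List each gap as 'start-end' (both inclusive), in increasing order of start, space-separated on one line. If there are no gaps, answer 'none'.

Fragment 1: offset=10 len=4
Fragment 2: offset=0 len=5
Gaps: 5-9 14-19

Answer: 5-9 14-19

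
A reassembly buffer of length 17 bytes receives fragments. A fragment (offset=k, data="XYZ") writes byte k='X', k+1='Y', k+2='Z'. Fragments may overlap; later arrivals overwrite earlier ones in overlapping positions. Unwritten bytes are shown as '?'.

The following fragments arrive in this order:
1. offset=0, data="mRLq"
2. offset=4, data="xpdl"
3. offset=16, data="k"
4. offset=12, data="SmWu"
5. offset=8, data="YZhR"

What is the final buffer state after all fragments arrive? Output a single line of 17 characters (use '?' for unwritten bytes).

Answer: mRLqxpdlYZhRSmWuk

Derivation:
Fragment 1: offset=0 data="mRLq" -> buffer=mRLq?????????????
Fragment 2: offset=4 data="xpdl" -> buffer=mRLqxpdl?????????
Fragment 3: offset=16 data="k" -> buffer=mRLqxpdl????????k
Fragment 4: offset=12 data="SmWu" -> buffer=mRLqxpdl????SmWuk
Fragment 5: offset=8 data="YZhR" -> buffer=mRLqxpdlYZhRSmWuk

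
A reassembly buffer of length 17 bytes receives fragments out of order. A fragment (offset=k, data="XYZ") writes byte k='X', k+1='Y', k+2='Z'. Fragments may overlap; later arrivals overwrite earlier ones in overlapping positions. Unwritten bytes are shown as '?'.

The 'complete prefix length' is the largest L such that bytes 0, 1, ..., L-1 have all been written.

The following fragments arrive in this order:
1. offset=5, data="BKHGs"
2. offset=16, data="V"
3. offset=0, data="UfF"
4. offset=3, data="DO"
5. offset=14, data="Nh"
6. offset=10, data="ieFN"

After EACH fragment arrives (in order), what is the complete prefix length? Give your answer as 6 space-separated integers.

Fragment 1: offset=5 data="BKHGs" -> buffer=?????BKHGs??????? -> prefix_len=0
Fragment 2: offset=16 data="V" -> buffer=?????BKHGs??????V -> prefix_len=0
Fragment 3: offset=0 data="UfF" -> buffer=UfF??BKHGs??????V -> prefix_len=3
Fragment 4: offset=3 data="DO" -> buffer=UfFDOBKHGs??????V -> prefix_len=10
Fragment 5: offset=14 data="Nh" -> buffer=UfFDOBKHGs????NhV -> prefix_len=10
Fragment 6: offset=10 data="ieFN" -> buffer=UfFDOBKHGsieFNNhV -> prefix_len=17

Answer: 0 0 3 10 10 17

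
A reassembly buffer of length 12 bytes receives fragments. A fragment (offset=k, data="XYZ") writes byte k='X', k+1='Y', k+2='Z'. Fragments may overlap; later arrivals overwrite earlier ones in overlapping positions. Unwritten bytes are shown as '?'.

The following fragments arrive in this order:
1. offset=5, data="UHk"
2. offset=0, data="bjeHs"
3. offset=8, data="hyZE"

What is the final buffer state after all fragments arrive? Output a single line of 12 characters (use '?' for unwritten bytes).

Fragment 1: offset=5 data="UHk" -> buffer=?????UHk????
Fragment 2: offset=0 data="bjeHs" -> buffer=bjeHsUHk????
Fragment 3: offset=8 data="hyZE" -> buffer=bjeHsUHkhyZE

Answer: bjeHsUHkhyZE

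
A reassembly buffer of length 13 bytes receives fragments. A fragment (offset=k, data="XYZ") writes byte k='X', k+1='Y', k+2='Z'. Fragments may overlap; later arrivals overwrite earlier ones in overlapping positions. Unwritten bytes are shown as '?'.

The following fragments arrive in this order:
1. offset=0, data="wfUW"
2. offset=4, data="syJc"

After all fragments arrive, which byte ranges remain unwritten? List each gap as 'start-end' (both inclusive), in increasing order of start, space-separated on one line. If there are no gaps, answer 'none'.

Fragment 1: offset=0 len=4
Fragment 2: offset=4 len=4
Gaps: 8-12

Answer: 8-12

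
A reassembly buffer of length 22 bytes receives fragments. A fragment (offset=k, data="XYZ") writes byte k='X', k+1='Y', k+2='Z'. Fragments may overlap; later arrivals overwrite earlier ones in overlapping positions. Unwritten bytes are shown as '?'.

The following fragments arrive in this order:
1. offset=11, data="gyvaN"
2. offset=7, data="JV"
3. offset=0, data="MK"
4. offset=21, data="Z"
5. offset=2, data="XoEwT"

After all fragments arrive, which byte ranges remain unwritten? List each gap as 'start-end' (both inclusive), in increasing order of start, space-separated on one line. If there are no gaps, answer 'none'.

Fragment 1: offset=11 len=5
Fragment 2: offset=7 len=2
Fragment 3: offset=0 len=2
Fragment 4: offset=21 len=1
Fragment 5: offset=2 len=5
Gaps: 9-10 16-20

Answer: 9-10 16-20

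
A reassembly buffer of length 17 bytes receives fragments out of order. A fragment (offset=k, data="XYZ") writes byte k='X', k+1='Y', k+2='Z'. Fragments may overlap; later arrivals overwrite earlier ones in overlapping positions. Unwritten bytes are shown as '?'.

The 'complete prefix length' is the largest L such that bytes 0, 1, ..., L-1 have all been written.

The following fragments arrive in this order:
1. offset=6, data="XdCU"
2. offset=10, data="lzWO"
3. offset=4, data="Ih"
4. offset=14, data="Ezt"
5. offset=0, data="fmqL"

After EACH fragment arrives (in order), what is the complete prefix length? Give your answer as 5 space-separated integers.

Answer: 0 0 0 0 17

Derivation:
Fragment 1: offset=6 data="XdCU" -> buffer=??????XdCU??????? -> prefix_len=0
Fragment 2: offset=10 data="lzWO" -> buffer=??????XdCUlzWO??? -> prefix_len=0
Fragment 3: offset=4 data="Ih" -> buffer=????IhXdCUlzWO??? -> prefix_len=0
Fragment 4: offset=14 data="Ezt" -> buffer=????IhXdCUlzWOEzt -> prefix_len=0
Fragment 5: offset=0 data="fmqL" -> buffer=fmqLIhXdCUlzWOEzt -> prefix_len=17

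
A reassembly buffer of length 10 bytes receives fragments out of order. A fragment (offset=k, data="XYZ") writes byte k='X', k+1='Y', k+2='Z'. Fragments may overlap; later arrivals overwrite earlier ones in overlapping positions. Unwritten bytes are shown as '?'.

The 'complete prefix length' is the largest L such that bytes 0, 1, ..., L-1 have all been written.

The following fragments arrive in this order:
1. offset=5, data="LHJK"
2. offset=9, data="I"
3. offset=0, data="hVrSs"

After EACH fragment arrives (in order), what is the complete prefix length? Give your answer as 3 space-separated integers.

Fragment 1: offset=5 data="LHJK" -> buffer=?????LHJK? -> prefix_len=0
Fragment 2: offset=9 data="I" -> buffer=?????LHJKI -> prefix_len=0
Fragment 3: offset=0 data="hVrSs" -> buffer=hVrSsLHJKI -> prefix_len=10

Answer: 0 0 10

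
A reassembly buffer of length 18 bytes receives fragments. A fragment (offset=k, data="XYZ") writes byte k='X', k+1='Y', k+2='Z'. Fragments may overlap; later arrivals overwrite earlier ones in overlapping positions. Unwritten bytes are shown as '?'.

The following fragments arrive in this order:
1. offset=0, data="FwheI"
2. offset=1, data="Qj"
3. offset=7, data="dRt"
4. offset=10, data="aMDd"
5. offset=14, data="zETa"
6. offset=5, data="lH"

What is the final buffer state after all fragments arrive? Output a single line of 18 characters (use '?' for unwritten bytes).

Fragment 1: offset=0 data="FwheI" -> buffer=FwheI?????????????
Fragment 2: offset=1 data="Qj" -> buffer=FQjeI?????????????
Fragment 3: offset=7 data="dRt" -> buffer=FQjeI??dRt????????
Fragment 4: offset=10 data="aMDd" -> buffer=FQjeI??dRtaMDd????
Fragment 5: offset=14 data="zETa" -> buffer=FQjeI??dRtaMDdzETa
Fragment 6: offset=5 data="lH" -> buffer=FQjeIlHdRtaMDdzETa

Answer: FQjeIlHdRtaMDdzETa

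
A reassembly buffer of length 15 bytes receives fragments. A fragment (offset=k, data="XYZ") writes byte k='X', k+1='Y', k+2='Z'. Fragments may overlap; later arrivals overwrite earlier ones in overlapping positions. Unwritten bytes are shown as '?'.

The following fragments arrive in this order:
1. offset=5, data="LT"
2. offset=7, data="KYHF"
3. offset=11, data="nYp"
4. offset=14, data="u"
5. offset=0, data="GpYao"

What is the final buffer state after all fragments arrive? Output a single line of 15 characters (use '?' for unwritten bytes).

Fragment 1: offset=5 data="LT" -> buffer=?????LT????????
Fragment 2: offset=7 data="KYHF" -> buffer=?????LTKYHF????
Fragment 3: offset=11 data="nYp" -> buffer=?????LTKYHFnYp?
Fragment 4: offset=14 data="u" -> buffer=?????LTKYHFnYpu
Fragment 5: offset=0 data="GpYao" -> buffer=GpYaoLTKYHFnYpu

Answer: GpYaoLTKYHFnYpu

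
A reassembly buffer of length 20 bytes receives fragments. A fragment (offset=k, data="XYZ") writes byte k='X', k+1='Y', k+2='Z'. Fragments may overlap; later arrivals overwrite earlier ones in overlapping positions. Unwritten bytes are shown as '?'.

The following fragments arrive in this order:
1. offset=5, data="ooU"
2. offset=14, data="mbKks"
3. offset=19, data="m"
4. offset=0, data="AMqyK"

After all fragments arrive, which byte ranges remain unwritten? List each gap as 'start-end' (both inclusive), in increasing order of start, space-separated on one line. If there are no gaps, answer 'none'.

Answer: 8-13

Derivation:
Fragment 1: offset=5 len=3
Fragment 2: offset=14 len=5
Fragment 3: offset=19 len=1
Fragment 4: offset=0 len=5
Gaps: 8-13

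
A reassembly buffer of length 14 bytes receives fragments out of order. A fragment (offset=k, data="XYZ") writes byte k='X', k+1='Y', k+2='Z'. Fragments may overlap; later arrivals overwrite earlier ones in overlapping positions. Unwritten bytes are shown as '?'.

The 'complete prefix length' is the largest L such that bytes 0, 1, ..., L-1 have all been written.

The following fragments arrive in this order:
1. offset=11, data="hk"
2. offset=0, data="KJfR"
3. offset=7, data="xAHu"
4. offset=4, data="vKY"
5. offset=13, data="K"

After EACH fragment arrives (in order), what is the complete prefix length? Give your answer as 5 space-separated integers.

Fragment 1: offset=11 data="hk" -> buffer=???????????hk? -> prefix_len=0
Fragment 2: offset=0 data="KJfR" -> buffer=KJfR???????hk? -> prefix_len=4
Fragment 3: offset=7 data="xAHu" -> buffer=KJfR???xAHuhk? -> prefix_len=4
Fragment 4: offset=4 data="vKY" -> buffer=KJfRvKYxAHuhk? -> prefix_len=13
Fragment 5: offset=13 data="K" -> buffer=KJfRvKYxAHuhkK -> prefix_len=14

Answer: 0 4 4 13 14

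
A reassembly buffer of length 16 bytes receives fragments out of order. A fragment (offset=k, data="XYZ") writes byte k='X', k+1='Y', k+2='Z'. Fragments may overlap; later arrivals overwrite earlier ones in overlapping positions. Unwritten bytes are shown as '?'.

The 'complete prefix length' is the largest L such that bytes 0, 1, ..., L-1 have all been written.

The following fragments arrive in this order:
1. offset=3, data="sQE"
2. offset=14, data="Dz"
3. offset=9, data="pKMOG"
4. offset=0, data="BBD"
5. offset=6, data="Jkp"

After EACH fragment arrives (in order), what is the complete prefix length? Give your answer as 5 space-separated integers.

Answer: 0 0 0 6 16

Derivation:
Fragment 1: offset=3 data="sQE" -> buffer=???sQE?????????? -> prefix_len=0
Fragment 2: offset=14 data="Dz" -> buffer=???sQE????????Dz -> prefix_len=0
Fragment 3: offset=9 data="pKMOG" -> buffer=???sQE???pKMOGDz -> prefix_len=0
Fragment 4: offset=0 data="BBD" -> buffer=BBDsQE???pKMOGDz -> prefix_len=6
Fragment 5: offset=6 data="Jkp" -> buffer=BBDsQEJkppKMOGDz -> prefix_len=16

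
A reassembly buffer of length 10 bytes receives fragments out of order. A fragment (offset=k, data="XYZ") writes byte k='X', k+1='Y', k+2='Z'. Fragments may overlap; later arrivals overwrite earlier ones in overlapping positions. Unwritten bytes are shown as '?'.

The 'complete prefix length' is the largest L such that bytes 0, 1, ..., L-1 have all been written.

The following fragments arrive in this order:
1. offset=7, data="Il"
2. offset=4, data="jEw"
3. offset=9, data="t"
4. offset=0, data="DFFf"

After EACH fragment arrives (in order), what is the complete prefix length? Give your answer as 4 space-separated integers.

Answer: 0 0 0 10

Derivation:
Fragment 1: offset=7 data="Il" -> buffer=???????Il? -> prefix_len=0
Fragment 2: offset=4 data="jEw" -> buffer=????jEwIl? -> prefix_len=0
Fragment 3: offset=9 data="t" -> buffer=????jEwIlt -> prefix_len=0
Fragment 4: offset=0 data="DFFf" -> buffer=DFFfjEwIlt -> prefix_len=10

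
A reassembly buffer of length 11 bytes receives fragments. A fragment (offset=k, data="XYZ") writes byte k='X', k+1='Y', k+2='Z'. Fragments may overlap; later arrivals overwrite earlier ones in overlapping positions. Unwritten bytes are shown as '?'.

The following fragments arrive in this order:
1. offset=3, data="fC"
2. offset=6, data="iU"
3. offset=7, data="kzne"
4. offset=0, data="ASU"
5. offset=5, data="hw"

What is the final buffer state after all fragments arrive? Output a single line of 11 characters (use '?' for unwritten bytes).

Answer: ASUfChwkzne

Derivation:
Fragment 1: offset=3 data="fC" -> buffer=???fC??????
Fragment 2: offset=6 data="iU" -> buffer=???fC?iU???
Fragment 3: offset=7 data="kzne" -> buffer=???fC?ikzne
Fragment 4: offset=0 data="ASU" -> buffer=ASUfC?ikzne
Fragment 5: offset=5 data="hw" -> buffer=ASUfChwkzne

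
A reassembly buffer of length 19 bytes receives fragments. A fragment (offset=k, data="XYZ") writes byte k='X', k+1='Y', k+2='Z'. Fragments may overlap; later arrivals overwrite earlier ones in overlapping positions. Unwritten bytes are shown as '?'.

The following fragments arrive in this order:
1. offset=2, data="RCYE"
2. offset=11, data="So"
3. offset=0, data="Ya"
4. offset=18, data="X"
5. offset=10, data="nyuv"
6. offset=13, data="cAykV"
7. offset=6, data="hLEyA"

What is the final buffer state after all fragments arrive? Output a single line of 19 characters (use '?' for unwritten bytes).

Fragment 1: offset=2 data="RCYE" -> buffer=??RCYE?????????????
Fragment 2: offset=11 data="So" -> buffer=??RCYE?????So??????
Fragment 3: offset=0 data="Ya" -> buffer=YaRCYE?????So??????
Fragment 4: offset=18 data="X" -> buffer=YaRCYE?????So?????X
Fragment 5: offset=10 data="nyuv" -> buffer=YaRCYE????nyuv????X
Fragment 6: offset=13 data="cAykV" -> buffer=YaRCYE????nyucAykVX
Fragment 7: offset=6 data="hLEyA" -> buffer=YaRCYEhLEyAyucAykVX

Answer: YaRCYEhLEyAyucAykVX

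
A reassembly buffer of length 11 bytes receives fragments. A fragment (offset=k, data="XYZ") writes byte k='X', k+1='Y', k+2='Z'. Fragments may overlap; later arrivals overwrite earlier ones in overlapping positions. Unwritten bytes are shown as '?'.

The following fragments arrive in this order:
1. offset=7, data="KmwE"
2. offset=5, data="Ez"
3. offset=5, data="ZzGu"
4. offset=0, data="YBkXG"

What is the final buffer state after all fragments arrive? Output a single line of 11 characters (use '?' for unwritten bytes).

Answer: YBkXGZzGuwE

Derivation:
Fragment 1: offset=7 data="KmwE" -> buffer=???????KmwE
Fragment 2: offset=5 data="Ez" -> buffer=?????EzKmwE
Fragment 3: offset=5 data="ZzGu" -> buffer=?????ZzGuwE
Fragment 4: offset=0 data="YBkXG" -> buffer=YBkXGZzGuwE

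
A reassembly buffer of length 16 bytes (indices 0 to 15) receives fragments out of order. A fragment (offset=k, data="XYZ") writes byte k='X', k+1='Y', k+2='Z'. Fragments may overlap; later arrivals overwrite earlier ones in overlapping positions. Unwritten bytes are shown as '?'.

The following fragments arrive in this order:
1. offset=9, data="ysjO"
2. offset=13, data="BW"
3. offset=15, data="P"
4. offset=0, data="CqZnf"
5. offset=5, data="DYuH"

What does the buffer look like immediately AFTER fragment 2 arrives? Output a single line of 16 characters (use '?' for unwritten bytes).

Fragment 1: offset=9 data="ysjO" -> buffer=?????????ysjO???
Fragment 2: offset=13 data="BW" -> buffer=?????????ysjOBW?

Answer: ?????????ysjOBW?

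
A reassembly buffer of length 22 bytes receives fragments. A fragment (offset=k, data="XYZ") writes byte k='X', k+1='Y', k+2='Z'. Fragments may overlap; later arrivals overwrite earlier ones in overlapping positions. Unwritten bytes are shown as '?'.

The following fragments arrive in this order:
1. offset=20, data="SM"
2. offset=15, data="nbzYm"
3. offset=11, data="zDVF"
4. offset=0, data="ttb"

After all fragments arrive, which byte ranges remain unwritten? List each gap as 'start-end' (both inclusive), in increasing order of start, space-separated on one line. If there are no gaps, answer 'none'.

Answer: 3-10

Derivation:
Fragment 1: offset=20 len=2
Fragment 2: offset=15 len=5
Fragment 3: offset=11 len=4
Fragment 4: offset=0 len=3
Gaps: 3-10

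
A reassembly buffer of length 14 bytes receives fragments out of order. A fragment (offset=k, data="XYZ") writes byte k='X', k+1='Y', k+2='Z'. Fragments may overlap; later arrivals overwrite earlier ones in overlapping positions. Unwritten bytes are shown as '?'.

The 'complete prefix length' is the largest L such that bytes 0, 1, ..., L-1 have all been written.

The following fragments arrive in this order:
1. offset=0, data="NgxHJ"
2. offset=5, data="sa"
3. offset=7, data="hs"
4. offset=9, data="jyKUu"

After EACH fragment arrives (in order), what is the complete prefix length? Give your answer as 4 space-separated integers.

Fragment 1: offset=0 data="NgxHJ" -> buffer=NgxHJ????????? -> prefix_len=5
Fragment 2: offset=5 data="sa" -> buffer=NgxHJsa??????? -> prefix_len=7
Fragment 3: offset=7 data="hs" -> buffer=NgxHJsahs????? -> prefix_len=9
Fragment 4: offset=9 data="jyKUu" -> buffer=NgxHJsahsjyKUu -> prefix_len=14

Answer: 5 7 9 14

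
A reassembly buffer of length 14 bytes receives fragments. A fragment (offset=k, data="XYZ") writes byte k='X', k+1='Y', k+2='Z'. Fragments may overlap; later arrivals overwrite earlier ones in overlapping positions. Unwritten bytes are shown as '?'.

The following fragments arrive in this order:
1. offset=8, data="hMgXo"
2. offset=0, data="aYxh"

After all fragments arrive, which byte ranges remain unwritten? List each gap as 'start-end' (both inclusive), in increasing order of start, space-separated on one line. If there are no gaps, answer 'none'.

Answer: 4-7 13-13

Derivation:
Fragment 1: offset=8 len=5
Fragment 2: offset=0 len=4
Gaps: 4-7 13-13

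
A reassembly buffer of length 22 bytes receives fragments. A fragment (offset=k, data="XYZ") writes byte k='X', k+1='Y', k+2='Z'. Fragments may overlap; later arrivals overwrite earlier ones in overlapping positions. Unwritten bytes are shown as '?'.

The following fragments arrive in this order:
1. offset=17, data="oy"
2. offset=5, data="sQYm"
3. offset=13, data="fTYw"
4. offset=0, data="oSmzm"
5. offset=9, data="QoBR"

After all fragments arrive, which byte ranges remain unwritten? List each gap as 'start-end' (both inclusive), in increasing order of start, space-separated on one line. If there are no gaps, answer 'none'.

Answer: 19-21

Derivation:
Fragment 1: offset=17 len=2
Fragment 2: offset=5 len=4
Fragment 3: offset=13 len=4
Fragment 4: offset=0 len=5
Fragment 5: offset=9 len=4
Gaps: 19-21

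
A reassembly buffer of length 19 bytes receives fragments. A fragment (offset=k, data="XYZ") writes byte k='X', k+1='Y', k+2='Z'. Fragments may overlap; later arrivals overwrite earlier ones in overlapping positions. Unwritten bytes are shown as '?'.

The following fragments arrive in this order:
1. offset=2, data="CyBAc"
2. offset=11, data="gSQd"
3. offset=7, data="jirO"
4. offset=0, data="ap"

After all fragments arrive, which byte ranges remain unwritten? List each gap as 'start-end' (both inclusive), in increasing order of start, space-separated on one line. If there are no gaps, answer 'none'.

Answer: 15-18

Derivation:
Fragment 1: offset=2 len=5
Fragment 2: offset=11 len=4
Fragment 3: offset=7 len=4
Fragment 4: offset=0 len=2
Gaps: 15-18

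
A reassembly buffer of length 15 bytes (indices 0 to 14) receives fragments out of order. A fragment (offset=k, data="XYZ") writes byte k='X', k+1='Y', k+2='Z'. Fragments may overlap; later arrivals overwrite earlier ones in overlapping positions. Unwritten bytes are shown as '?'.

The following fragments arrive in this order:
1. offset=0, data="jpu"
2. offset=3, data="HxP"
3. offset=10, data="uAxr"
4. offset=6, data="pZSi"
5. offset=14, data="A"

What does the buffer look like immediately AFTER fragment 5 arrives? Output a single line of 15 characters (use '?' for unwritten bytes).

Answer: jpuHxPpZSiuAxrA

Derivation:
Fragment 1: offset=0 data="jpu" -> buffer=jpu????????????
Fragment 2: offset=3 data="HxP" -> buffer=jpuHxP?????????
Fragment 3: offset=10 data="uAxr" -> buffer=jpuHxP????uAxr?
Fragment 4: offset=6 data="pZSi" -> buffer=jpuHxPpZSiuAxr?
Fragment 5: offset=14 data="A" -> buffer=jpuHxPpZSiuAxrA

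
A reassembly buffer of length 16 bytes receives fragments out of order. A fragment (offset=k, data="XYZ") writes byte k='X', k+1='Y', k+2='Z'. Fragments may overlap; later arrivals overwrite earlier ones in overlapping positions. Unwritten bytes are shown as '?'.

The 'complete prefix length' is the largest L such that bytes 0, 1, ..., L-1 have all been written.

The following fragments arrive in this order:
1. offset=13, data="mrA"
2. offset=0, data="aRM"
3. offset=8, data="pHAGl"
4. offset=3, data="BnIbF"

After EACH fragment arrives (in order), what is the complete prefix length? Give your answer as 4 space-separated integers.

Answer: 0 3 3 16

Derivation:
Fragment 1: offset=13 data="mrA" -> buffer=?????????????mrA -> prefix_len=0
Fragment 2: offset=0 data="aRM" -> buffer=aRM??????????mrA -> prefix_len=3
Fragment 3: offset=8 data="pHAGl" -> buffer=aRM?????pHAGlmrA -> prefix_len=3
Fragment 4: offset=3 data="BnIbF" -> buffer=aRMBnIbFpHAGlmrA -> prefix_len=16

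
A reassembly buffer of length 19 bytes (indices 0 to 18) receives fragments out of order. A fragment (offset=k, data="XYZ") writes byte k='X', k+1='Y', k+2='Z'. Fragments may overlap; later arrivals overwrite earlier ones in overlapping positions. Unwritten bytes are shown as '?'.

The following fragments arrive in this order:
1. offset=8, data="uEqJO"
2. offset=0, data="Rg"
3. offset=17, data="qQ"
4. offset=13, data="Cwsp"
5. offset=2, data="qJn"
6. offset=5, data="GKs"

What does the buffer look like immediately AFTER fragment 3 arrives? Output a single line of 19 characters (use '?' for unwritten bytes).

Answer: Rg??????uEqJO????qQ

Derivation:
Fragment 1: offset=8 data="uEqJO" -> buffer=????????uEqJO??????
Fragment 2: offset=0 data="Rg" -> buffer=Rg??????uEqJO??????
Fragment 3: offset=17 data="qQ" -> buffer=Rg??????uEqJO????qQ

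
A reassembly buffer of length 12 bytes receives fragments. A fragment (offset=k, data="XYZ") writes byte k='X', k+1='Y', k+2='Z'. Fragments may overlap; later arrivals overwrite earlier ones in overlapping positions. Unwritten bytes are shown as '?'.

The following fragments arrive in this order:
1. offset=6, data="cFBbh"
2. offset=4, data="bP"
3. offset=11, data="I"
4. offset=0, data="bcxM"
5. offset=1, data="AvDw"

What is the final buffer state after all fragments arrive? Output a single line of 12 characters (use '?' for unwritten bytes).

Answer: bAvDwPcFBbhI

Derivation:
Fragment 1: offset=6 data="cFBbh" -> buffer=??????cFBbh?
Fragment 2: offset=4 data="bP" -> buffer=????bPcFBbh?
Fragment 3: offset=11 data="I" -> buffer=????bPcFBbhI
Fragment 4: offset=0 data="bcxM" -> buffer=bcxMbPcFBbhI
Fragment 5: offset=1 data="AvDw" -> buffer=bAvDwPcFBbhI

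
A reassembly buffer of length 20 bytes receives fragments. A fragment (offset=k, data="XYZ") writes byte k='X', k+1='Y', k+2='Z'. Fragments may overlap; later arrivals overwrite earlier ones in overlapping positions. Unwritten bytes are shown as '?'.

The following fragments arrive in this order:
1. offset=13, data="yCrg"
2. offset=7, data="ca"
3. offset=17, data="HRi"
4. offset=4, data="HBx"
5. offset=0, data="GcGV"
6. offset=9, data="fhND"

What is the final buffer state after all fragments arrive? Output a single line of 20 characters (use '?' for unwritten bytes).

Fragment 1: offset=13 data="yCrg" -> buffer=?????????????yCrg???
Fragment 2: offset=7 data="ca" -> buffer=???????ca????yCrg???
Fragment 3: offset=17 data="HRi" -> buffer=???????ca????yCrgHRi
Fragment 4: offset=4 data="HBx" -> buffer=????HBxca????yCrgHRi
Fragment 5: offset=0 data="GcGV" -> buffer=GcGVHBxca????yCrgHRi
Fragment 6: offset=9 data="fhND" -> buffer=GcGVHBxcafhNDyCrgHRi

Answer: GcGVHBxcafhNDyCrgHRi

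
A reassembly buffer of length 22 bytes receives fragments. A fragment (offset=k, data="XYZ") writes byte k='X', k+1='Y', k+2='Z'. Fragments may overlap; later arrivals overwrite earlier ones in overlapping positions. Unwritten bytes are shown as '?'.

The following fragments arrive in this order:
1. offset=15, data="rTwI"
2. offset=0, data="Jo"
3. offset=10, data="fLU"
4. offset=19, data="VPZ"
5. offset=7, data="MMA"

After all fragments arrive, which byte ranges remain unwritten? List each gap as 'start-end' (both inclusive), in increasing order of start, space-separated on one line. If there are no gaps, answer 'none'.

Fragment 1: offset=15 len=4
Fragment 2: offset=0 len=2
Fragment 3: offset=10 len=3
Fragment 4: offset=19 len=3
Fragment 5: offset=7 len=3
Gaps: 2-6 13-14

Answer: 2-6 13-14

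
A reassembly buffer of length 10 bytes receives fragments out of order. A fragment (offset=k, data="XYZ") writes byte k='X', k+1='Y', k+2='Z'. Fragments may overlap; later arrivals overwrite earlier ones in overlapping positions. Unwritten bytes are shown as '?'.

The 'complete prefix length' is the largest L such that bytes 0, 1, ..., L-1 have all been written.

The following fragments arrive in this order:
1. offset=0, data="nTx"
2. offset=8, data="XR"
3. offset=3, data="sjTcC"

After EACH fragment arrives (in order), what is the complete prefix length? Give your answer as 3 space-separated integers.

Fragment 1: offset=0 data="nTx" -> buffer=nTx??????? -> prefix_len=3
Fragment 2: offset=8 data="XR" -> buffer=nTx?????XR -> prefix_len=3
Fragment 3: offset=3 data="sjTcC" -> buffer=nTxsjTcCXR -> prefix_len=10

Answer: 3 3 10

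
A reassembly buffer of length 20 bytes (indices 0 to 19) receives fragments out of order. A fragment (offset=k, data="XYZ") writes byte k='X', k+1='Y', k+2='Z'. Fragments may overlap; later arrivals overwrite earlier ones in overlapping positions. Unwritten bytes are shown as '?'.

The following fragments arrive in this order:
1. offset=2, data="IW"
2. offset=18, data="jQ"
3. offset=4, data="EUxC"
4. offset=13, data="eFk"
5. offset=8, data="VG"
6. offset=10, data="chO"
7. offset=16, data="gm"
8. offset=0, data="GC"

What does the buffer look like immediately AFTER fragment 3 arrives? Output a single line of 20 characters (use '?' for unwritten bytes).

Answer: ??IWEUxC??????????jQ

Derivation:
Fragment 1: offset=2 data="IW" -> buffer=??IW????????????????
Fragment 2: offset=18 data="jQ" -> buffer=??IW??????????????jQ
Fragment 3: offset=4 data="EUxC" -> buffer=??IWEUxC??????????jQ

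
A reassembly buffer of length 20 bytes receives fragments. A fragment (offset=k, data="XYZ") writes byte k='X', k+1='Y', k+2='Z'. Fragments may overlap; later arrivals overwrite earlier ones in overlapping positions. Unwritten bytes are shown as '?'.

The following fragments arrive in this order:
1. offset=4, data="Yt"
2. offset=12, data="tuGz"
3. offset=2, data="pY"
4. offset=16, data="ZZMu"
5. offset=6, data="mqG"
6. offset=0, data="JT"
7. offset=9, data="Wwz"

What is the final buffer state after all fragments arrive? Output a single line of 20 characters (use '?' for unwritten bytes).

Fragment 1: offset=4 data="Yt" -> buffer=????Yt??????????????
Fragment 2: offset=12 data="tuGz" -> buffer=????Yt??????tuGz????
Fragment 3: offset=2 data="pY" -> buffer=??pYYt??????tuGz????
Fragment 4: offset=16 data="ZZMu" -> buffer=??pYYt??????tuGzZZMu
Fragment 5: offset=6 data="mqG" -> buffer=??pYYtmqG???tuGzZZMu
Fragment 6: offset=0 data="JT" -> buffer=JTpYYtmqG???tuGzZZMu
Fragment 7: offset=9 data="Wwz" -> buffer=JTpYYtmqGWwztuGzZZMu

Answer: JTpYYtmqGWwztuGzZZMu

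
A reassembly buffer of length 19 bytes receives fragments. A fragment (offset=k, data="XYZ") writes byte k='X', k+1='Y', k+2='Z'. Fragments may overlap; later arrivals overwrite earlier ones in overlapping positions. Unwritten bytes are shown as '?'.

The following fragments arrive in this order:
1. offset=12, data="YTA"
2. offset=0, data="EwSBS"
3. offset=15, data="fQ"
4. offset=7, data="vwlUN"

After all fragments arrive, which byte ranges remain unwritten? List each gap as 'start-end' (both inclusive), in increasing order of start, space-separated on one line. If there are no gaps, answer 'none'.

Answer: 5-6 17-18

Derivation:
Fragment 1: offset=12 len=3
Fragment 2: offset=0 len=5
Fragment 3: offset=15 len=2
Fragment 4: offset=7 len=5
Gaps: 5-6 17-18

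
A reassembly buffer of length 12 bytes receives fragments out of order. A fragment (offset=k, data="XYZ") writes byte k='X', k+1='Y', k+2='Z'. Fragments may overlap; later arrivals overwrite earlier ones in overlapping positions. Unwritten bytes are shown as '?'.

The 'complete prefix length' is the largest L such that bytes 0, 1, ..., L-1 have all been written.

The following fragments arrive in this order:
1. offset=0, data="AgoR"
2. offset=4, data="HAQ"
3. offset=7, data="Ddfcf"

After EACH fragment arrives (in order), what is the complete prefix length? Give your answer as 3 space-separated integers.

Fragment 1: offset=0 data="AgoR" -> buffer=AgoR???????? -> prefix_len=4
Fragment 2: offset=4 data="HAQ" -> buffer=AgoRHAQ????? -> prefix_len=7
Fragment 3: offset=7 data="Ddfcf" -> buffer=AgoRHAQDdfcf -> prefix_len=12

Answer: 4 7 12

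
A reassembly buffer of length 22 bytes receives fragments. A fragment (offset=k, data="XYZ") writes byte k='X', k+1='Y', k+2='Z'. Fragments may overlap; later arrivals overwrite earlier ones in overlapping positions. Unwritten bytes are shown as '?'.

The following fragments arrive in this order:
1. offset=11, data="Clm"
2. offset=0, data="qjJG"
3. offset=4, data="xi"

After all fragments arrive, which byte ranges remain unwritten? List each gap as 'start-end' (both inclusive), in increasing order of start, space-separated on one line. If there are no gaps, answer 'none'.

Fragment 1: offset=11 len=3
Fragment 2: offset=0 len=4
Fragment 3: offset=4 len=2
Gaps: 6-10 14-21

Answer: 6-10 14-21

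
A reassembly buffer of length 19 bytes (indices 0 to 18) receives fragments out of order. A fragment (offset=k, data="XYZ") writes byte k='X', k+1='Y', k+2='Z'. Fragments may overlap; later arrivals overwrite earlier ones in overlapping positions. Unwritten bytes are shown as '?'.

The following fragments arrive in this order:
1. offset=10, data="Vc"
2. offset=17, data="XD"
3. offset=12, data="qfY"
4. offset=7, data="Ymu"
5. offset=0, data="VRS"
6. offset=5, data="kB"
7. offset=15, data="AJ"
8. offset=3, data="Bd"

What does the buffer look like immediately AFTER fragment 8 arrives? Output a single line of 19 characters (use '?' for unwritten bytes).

Answer: VRSBdkBYmuVcqfYAJXD

Derivation:
Fragment 1: offset=10 data="Vc" -> buffer=??????????Vc???????
Fragment 2: offset=17 data="XD" -> buffer=??????????Vc?????XD
Fragment 3: offset=12 data="qfY" -> buffer=??????????VcqfY??XD
Fragment 4: offset=7 data="Ymu" -> buffer=???????YmuVcqfY??XD
Fragment 5: offset=0 data="VRS" -> buffer=VRS????YmuVcqfY??XD
Fragment 6: offset=5 data="kB" -> buffer=VRS??kBYmuVcqfY??XD
Fragment 7: offset=15 data="AJ" -> buffer=VRS??kBYmuVcqfYAJXD
Fragment 8: offset=3 data="Bd" -> buffer=VRSBdkBYmuVcqfYAJXD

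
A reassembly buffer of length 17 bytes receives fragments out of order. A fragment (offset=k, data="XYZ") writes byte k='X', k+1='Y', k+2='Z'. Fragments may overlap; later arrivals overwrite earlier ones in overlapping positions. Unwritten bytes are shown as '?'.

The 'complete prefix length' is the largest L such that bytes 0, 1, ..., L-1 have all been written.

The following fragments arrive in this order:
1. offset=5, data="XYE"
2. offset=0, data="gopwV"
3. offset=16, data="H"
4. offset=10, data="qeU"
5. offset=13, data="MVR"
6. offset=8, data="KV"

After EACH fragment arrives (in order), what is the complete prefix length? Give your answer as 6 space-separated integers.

Answer: 0 8 8 8 8 17

Derivation:
Fragment 1: offset=5 data="XYE" -> buffer=?????XYE????????? -> prefix_len=0
Fragment 2: offset=0 data="gopwV" -> buffer=gopwVXYE????????? -> prefix_len=8
Fragment 3: offset=16 data="H" -> buffer=gopwVXYE????????H -> prefix_len=8
Fragment 4: offset=10 data="qeU" -> buffer=gopwVXYE??qeU???H -> prefix_len=8
Fragment 5: offset=13 data="MVR" -> buffer=gopwVXYE??qeUMVRH -> prefix_len=8
Fragment 6: offset=8 data="KV" -> buffer=gopwVXYEKVqeUMVRH -> prefix_len=17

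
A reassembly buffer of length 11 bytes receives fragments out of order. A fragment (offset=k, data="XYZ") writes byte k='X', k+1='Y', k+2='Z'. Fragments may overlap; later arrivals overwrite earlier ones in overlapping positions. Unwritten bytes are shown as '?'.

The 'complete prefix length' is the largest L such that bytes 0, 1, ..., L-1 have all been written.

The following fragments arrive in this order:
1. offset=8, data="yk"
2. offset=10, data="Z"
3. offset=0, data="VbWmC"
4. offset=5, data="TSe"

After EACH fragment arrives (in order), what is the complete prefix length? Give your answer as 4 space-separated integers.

Fragment 1: offset=8 data="yk" -> buffer=????????yk? -> prefix_len=0
Fragment 2: offset=10 data="Z" -> buffer=????????ykZ -> prefix_len=0
Fragment 3: offset=0 data="VbWmC" -> buffer=VbWmC???ykZ -> prefix_len=5
Fragment 4: offset=5 data="TSe" -> buffer=VbWmCTSeykZ -> prefix_len=11

Answer: 0 0 5 11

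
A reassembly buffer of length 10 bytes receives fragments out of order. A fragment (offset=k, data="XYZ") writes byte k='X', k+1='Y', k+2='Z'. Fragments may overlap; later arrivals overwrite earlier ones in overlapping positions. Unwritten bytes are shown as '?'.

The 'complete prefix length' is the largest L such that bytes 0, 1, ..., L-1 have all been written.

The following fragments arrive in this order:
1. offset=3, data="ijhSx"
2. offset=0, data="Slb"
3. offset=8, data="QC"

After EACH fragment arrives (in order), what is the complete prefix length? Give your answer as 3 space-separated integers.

Answer: 0 8 10

Derivation:
Fragment 1: offset=3 data="ijhSx" -> buffer=???ijhSx?? -> prefix_len=0
Fragment 2: offset=0 data="Slb" -> buffer=SlbijhSx?? -> prefix_len=8
Fragment 3: offset=8 data="QC" -> buffer=SlbijhSxQC -> prefix_len=10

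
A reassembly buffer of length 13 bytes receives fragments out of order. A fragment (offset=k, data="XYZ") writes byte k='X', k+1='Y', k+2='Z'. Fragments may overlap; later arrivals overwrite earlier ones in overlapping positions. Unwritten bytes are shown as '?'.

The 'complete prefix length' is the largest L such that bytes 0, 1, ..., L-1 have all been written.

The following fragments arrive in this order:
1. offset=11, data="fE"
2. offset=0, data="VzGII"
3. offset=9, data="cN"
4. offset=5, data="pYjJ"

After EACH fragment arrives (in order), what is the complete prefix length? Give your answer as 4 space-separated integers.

Answer: 0 5 5 13

Derivation:
Fragment 1: offset=11 data="fE" -> buffer=???????????fE -> prefix_len=0
Fragment 2: offset=0 data="VzGII" -> buffer=VzGII??????fE -> prefix_len=5
Fragment 3: offset=9 data="cN" -> buffer=VzGII????cNfE -> prefix_len=5
Fragment 4: offset=5 data="pYjJ" -> buffer=VzGIIpYjJcNfE -> prefix_len=13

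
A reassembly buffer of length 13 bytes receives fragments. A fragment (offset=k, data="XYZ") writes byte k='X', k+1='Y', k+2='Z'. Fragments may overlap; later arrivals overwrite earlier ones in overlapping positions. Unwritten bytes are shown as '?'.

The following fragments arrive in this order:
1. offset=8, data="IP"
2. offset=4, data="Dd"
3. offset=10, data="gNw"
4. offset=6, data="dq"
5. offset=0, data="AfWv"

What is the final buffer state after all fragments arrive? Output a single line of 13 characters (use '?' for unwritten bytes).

Fragment 1: offset=8 data="IP" -> buffer=????????IP???
Fragment 2: offset=4 data="Dd" -> buffer=????Dd??IP???
Fragment 3: offset=10 data="gNw" -> buffer=????Dd??IPgNw
Fragment 4: offset=6 data="dq" -> buffer=????DddqIPgNw
Fragment 5: offset=0 data="AfWv" -> buffer=AfWvDddqIPgNw

Answer: AfWvDddqIPgNw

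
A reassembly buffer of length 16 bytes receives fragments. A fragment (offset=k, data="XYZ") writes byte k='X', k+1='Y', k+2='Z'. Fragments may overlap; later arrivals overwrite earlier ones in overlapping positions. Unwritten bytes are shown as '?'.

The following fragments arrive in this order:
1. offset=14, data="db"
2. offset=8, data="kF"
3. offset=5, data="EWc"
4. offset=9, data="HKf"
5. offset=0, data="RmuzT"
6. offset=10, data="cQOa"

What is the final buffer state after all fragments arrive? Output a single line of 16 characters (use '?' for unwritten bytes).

Fragment 1: offset=14 data="db" -> buffer=??????????????db
Fragment 2: offset=8 data="kF" -> buffer=????????kF????db
Fragment 3: offset=5 data="EWc" -> buffer=?????EWckF????db
Fragment 4: offset=9 data="HKf" -> buffer=?????EWckHKf??db
Fragment 5: offset=0 data="RmuzT" -> buffer=RmuzTEWckHKf??db
Fragment 6: offset=10 data="cQOa" -> buffer=RmuzTEWckHcQOadb

Answer: RmuzTEWckHcQOadb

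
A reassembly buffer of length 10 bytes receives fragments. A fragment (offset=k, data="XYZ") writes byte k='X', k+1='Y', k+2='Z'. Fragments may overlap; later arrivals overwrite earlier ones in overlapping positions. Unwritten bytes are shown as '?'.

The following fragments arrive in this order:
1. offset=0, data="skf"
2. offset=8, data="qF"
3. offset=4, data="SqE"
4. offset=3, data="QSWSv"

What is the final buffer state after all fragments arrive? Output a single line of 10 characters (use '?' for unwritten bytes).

Answer: skfQSWSvqF

Derivation:
Fragment 1: offset=0 data="skf" -> buffer=skf???????
Fragment 2: offset=8 data="qF" -> buffer=skf?????qF
Fragment 3: offset=4 data="SqE" -> buffer=skf?SqE?qF
Fragment 4: offset=3 data="QSWSv" -> buffer=skfQSWSvqF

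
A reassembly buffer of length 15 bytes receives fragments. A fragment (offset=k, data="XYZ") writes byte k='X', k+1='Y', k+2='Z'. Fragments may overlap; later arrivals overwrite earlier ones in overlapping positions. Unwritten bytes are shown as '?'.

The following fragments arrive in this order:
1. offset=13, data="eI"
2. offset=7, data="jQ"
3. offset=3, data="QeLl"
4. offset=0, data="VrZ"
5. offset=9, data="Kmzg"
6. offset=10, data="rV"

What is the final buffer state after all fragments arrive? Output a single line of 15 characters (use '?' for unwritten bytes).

Fragment 1: offset=13 data="eI" -> buffer=?????????????eI
Fragment 2: offset=7 data="jQ" -> buffer=???????jQ????eI
Fragment 3: offset=3 data="QeLl" -> buffer=???QeLljQ????eI
Fragment 4: offset=0 data="VrZ" -> buffer=VrZQeLljQ????eI
Fragment 5: offset=9 data="Kmzg" -> buffer=VrZQeLljQKmzgeI
Fragment 6: offset=10 data="rV" -> buffer=VrZQeLljQKrVgeI

Answer: VrZQeLljQKrVgeI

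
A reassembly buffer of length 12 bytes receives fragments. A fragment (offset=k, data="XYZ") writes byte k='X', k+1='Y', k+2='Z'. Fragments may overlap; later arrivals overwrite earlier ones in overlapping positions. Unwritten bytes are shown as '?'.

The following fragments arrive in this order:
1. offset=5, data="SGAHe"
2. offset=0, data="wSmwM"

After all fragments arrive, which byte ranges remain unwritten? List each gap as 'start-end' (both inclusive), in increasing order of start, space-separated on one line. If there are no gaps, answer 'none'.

Fragment 1: offset=5 len=5
Fragment 2: offset=0 len=5
Gaps: 10-11

Answer: 10-11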